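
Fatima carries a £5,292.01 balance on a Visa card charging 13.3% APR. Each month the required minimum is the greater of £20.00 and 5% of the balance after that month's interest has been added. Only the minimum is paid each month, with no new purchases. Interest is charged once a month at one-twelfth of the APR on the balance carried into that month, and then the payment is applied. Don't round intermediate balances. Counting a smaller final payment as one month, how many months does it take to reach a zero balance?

Monthly rate r = 13.3%/12 = 1.10833% = 0.0110833.
While 5% of the post-interest balance exceeds £20.00, each month B ← (B·(1+r))·(1 − 0.05), i.e. B shrinks by the factor (1+r)·0.95 = 0.96053.
This holds for months 1–65. Entering month 66 the balance is £386.20; 5% of the post-interest balance is now below £20.00, so the flat £20.00 minimum applies from here.
From month 66 a fixed £20.00 at rate r clears £386.20 in 22 more payments. Total: 65 + 22 = 87 months.

87 months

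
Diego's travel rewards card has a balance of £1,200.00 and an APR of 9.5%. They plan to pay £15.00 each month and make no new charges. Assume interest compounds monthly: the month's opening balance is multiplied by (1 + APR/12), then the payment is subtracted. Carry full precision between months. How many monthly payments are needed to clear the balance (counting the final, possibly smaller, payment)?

128 payments

Monthly rate r = 9.5%/12 = 0.791667% = 0.00791667.
Recurrence: B ← B·(1+r) − £15.00.
Month 1: interest £9.50; balance after payment £1,194.50.
Month 2: interest £9.46; balance after payment £1,188.96.
Closed form: n = −ln(1 − rB₀/P)/ln(1+r) = −ln(0.36667)/ln(1.00792) ≈ 127.234, so the balance reaches zero during payment 128.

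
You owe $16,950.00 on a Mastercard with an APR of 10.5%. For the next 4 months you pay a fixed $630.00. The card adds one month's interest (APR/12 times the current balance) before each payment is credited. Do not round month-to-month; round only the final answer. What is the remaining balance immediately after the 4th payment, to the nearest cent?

$14,997.81

Monthly rate r = 10.5%/12 = 0.875% = 0.00875.
Each month: B ← B·(1+r) − $630.00.
Month 1: interest $148.31; balance after payment $16,468.31.
Month 2: interest $144.10; balance after payment $15,982.41.
Month 3: interest $139.85; balance after payment $15,492.26.
Month 4: interest $135.56; balance after payment $14,997.81.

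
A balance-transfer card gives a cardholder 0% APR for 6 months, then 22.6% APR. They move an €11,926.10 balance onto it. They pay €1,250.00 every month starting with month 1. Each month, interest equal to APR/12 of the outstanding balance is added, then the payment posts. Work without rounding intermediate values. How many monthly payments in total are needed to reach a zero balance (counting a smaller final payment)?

10 payments

Promo months 1–6 at r₀ = 0%/12 = 0; months 7+ at r₁ = 22.6%/12 = 0.0188333.
After month 6 (no interest yet): B = €11,926.10 − 6·€1,250.00 = €4,426.10.
Then at r₁ with €1,250.00/mo: n₂ = −ln(1 − r₁·B/P)/ln(1+r₁) ≈ 3.70 → 4 more payments.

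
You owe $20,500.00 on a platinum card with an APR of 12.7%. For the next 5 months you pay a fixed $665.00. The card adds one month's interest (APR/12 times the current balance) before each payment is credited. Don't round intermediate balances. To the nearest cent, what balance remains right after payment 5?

$18,211.87

Monthly rate r = 12.7%/12 = 1.05833% = 0.0105833.
Each month: B ← B·(1+r) − $665.00.
Month 1: interest $216.96; balance after payment $20,051.96.
Month 2: interest $212.22; balance after payment $19,599.17.
Month 3: interest $207.42; balance after payment $19,141.60.
Month 4: interest $202.58; balance after payment $18,679.18.
Month 5: interest $197.69; balance after payment $18,211.87.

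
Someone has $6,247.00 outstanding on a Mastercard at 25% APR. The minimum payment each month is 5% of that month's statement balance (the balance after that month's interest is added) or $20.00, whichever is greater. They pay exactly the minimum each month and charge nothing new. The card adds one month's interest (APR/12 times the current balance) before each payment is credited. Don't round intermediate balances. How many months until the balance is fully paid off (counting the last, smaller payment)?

116 months

Monthly rate r = 25%/12 = 2.08333% = 0.0208333.
While 5% of the post-interest balance exceeds $20.00, each month B ← (B·(1+r))·(1 − 0.05), i.e. B shrinks by the factor (1+r)·0.95 = 0.96979.
This holds for months 1–91. Entering month 92 the balance is $383.19; 5% of the post-interest balance is now below $20.00, so the flat $20.00 minimum applies from here.
From month 92 a fixed $20.00 at rate r clears $383.19 in 25 more payments. Total: 91 + 25 = 116 months.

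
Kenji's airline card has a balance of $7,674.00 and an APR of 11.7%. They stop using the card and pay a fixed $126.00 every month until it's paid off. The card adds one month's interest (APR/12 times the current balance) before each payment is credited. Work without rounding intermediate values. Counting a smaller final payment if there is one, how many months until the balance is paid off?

93 payments

Monthly rate r = 11.7%/12 = 0.975% = 0.00975.
Recurrence: B ← B·(1+r) − $126.00.
Month 1: interest $74.82; balance after payment $7,622.82.
Month 2: interest $74.32; balance after payment $7,571.14.
Closed form: n = −ln(1 − rB₀/P)/ln(1+r) = −ln(0.40618)/ln(1.00975) ≈ 92.856, so the balance reaches zero during payment 93.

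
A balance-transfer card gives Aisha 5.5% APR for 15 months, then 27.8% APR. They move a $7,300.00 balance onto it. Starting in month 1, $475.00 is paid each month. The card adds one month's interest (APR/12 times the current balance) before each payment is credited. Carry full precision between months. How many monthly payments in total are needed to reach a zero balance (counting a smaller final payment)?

16 months

Promo months 1–15 at r₀ = 5.5%/12 = 0.00458333; months 16+ at r₁ = 27.8%/12 = 0.0231667.
After month 15: iterate B ← B·(1+r₀) − $475.00 for 15 months → $460.10.
Then at r₁ with $475.00/mo: n₂ = −ln(1 − r₁·B/P)/ln(1+r₁) ≈ 0.99 → 1 more payments.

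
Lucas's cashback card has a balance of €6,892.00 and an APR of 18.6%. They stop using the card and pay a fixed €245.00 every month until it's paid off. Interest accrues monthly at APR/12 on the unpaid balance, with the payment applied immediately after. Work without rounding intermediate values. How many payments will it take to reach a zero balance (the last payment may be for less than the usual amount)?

Monthly rate r = 18.6%/12 = 1.55% = 0.0155.
Recurrence: B ← B·(1+r) − €245.00.
Month 1: interest €106.83; balance after payment €6,753.83.
Month 2: interest €104.68; balance after payment €6,613.51.
Closed form: n = −ln(1 − rB₀/P)/ln(1+r) = −ln(0.56398)/ln(1.0155) ≈ 37.237, so the balance reaches zero during payment 38.

38 months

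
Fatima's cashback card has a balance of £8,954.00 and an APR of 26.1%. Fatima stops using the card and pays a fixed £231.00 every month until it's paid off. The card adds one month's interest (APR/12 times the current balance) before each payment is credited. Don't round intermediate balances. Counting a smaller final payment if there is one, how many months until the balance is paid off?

87 months

Monthly rate r = 26.1%/12 = 2.175% = 0.02175.
Recurrence: B ← B·(1+r) − £231.00.
Month 1: interest £194.75; balance after payment £8,917.75.
Month 2: interest £193.96; balance after payment £8,880.71.
Closed form: n = −ln(1 − rB₀/P)/ln(1+r) = −ln(0.15693)/ln(1.02175) ≈ 86.070, so the balance reaches zero during payment 87.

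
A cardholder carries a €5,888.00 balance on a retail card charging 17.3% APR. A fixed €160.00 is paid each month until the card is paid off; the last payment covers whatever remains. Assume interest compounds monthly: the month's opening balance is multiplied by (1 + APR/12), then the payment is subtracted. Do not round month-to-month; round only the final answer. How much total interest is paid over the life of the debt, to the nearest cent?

€2,564.55

Monthly rate r = 17.3%/12 = 1.44167% = 0.0144167.
Payoff takes n = ⌈−ln(1 − rB₀/P)/ln(1+r)⌉ = ⌈52.827⌉ = 53 payments; the last is €132.55.
Total paid = 52·€160.00 + €132.55 = €8,452.55.
Total interest = total paid − principal = €8,452.55 − €5,888.00 = €2,564.55.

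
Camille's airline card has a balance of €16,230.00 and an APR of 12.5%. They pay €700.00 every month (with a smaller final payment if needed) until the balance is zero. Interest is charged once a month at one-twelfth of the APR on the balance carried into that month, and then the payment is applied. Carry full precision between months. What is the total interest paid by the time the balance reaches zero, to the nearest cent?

Monthly rate r = 12.5%/12 = 1.04167% = 0.0104167.
Payoff takes n = ⌈−ln(1 − rB₀/P)/ln(1+r)⌉ = ⌈26.676⌉ = 27 payments; the last is €473.88.
Total paid = 26·€700.00 + €473.88 = €18,673.88.
Total interest = total paid − principal = €18,673.88 − €16,230.00 = €2,443.88.

€2,443.88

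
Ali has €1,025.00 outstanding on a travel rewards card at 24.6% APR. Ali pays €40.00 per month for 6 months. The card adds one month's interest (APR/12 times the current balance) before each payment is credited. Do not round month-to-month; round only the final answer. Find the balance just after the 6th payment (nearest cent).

€905.07

Monthly rate r = 24.6%/12 = 2.05% = 0.0205.
Each month: B ← B·(1+r) − €40.00.
Month 1: interest €21.01; balance after payment €1,006.01.
Month 2: interest €20.62; balance after payment €986.64.
Month 3: interest €20.23; balance after payment €966.86.
Month 4: interest €19.82; balance after payment €946.68.
Month 5: interest €19.41; balance after payment €926.09.
Month 6: interest €18.98; balance after payment €905.07.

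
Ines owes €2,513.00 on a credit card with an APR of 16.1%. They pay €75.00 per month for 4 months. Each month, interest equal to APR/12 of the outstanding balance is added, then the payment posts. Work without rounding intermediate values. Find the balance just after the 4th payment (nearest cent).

Monthly rate r = 16.1%/12 = 1.34167% = 0.0134167.
Each month: B ← B·(1+r) − €75.00.
Month 1: interest €33.72; balance after payment €2,471.72.
Month 2: interest €33.16; balance after payment €2,429.88.
Month 3: interest €32.60; balance after payment €2,387.48.
Month 4: interest €32.03; balance after payment €2,344.51.

€2,344.51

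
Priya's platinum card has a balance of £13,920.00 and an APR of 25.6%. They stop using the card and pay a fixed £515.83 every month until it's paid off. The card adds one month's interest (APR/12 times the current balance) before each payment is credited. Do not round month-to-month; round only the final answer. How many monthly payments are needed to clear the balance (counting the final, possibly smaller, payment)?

41 payments

Monthly rate r = 25.6%/12 = 2.13333% = 0.0213333.
Recurrence: B ← B·(1+r) − £515.83.
Month 1: interest £296.96; balance after payment £13,701.13.
Month 2: interest £292.29; balance after payment £13,477.59.
Closed form: n = −ln(1 − rB₀/P)/ln(1+r) = −ln(0.42431)/ln(1.02133) ≈ 40.613, so the balance reaches zero during payment 41.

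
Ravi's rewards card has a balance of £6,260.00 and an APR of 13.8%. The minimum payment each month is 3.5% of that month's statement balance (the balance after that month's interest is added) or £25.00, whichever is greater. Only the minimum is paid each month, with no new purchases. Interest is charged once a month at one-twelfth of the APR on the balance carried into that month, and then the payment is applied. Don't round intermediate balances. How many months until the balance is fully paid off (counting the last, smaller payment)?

Monthly rate r = 13.8%/12 = 1.15% = 0.0115.
While 3.5% of the post-interest balance exceeds £25.00, each month B ← (B·(1+r))·(1 − 0.035), i.e. B shrinks by the factor (1+r)·0.965 = 0.9761.
This holds for months 1–91. Entering month 92 the balance is £692.56; 3.5% of the post-interest balance is now below £25.00, so the flat £25.00 minimum applies from here.
From month 92 a fixed £25.00 at rate r clears £692.56 in 34 more payments. Total: 91 + 34 = 125 months.

125 months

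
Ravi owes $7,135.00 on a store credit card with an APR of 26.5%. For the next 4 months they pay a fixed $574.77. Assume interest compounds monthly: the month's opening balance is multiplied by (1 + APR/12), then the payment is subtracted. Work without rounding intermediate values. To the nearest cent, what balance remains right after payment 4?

$5,410.08

Monthly rate r = 26.5%/12 = 2.20833% = 0.0220833.
Each month: B ← B·(1+r) − $574.77.
Month 1: interest $157.56; balance after payment $6,717.79.
Month 2: interest $148.35; balance after payment $6,291.38.
Month 3: interest $138.93; balance after payment $5,855.54.
Month 4: interest $129.31; balance after payment $5,410.08.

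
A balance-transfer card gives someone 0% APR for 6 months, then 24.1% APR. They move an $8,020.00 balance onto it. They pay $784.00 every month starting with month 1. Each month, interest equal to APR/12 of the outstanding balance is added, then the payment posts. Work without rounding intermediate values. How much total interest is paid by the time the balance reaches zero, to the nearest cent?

$185.98

Promo months 1–6 at r₀ = 0%/12 = 0; months 7+ at r₁ = 24.1%/12 = 0.0200833.
After month 6 (no interest yet): B = $8,020.00 − 6·$784.00 = $3,316.00.
Then at r₁ with $784.00/mo: n₂ = −ln(1 − r₁·B/P)/ln(1+r₁) ≈ 4.46 → 5 more payments.
Total paid = 10·$784.00 + $365.98 = $8,205.98; interest = $8,205.98 − $8,020.00 = $185.98.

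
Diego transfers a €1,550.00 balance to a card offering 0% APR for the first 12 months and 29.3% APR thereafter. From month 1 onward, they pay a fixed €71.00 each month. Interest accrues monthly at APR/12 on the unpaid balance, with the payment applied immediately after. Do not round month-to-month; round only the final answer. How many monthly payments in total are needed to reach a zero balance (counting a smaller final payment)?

Promo months 1–12 at r₀ = 0%/12 = 0; months 13+ at r₁ = 29.3%/12 = 0.0244167.
After month 12 (no interest yet): B = €1,550.00 − 12·€71.00 = €698.00.
Then at r₁ with €71.00/mo: n₂ = −ln(1 − r₁·B/P)/ln(1+r₁) ≈ 11.38 → 12 more payments.

24 payments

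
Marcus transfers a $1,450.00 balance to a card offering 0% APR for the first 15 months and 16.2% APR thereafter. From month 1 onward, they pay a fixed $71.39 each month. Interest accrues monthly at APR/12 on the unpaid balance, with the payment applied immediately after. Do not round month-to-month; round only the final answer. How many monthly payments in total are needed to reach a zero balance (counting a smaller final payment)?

Promo months 1–15 at r₀ = 0%/12 = 0; months 16+ at r₁ = 16.2%/12 = 0.0135.
After month 15 (no interest yet): B = $1,450.00 − 15·$71.39 = $379.15.
Then at r₁ with $71.39/mo: n₂ = −ln(1 − r₁·B/P)/ln(1+r₁) ≈ 5.55 → 6 more payments.

21 months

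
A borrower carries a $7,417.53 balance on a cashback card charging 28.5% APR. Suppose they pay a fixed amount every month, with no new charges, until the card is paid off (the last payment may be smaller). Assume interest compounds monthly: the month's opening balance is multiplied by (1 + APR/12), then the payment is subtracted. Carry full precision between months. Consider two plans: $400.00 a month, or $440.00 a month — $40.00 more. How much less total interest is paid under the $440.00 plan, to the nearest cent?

Monthly rate r = 28.5%/12 = 2.375% = 0.02375.
At $400.00/mo: n = ⌈−ln(1 − rB₀/P)/ln(1+r)⌉ = 25 payments (last $294.45); total interest = total paid − $7,417.53 = $2,476.92.
At $440.00/mo: 22 payments (last $348.33); total interest $2,170.80.
Interest saved = $2,476.92 − $2,170.80 = $306.12.

$306.12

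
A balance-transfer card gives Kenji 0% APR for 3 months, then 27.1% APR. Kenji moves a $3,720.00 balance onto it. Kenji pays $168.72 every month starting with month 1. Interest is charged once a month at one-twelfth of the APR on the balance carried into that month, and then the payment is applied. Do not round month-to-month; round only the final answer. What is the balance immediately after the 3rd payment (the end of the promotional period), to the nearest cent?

Promo months 1–3 at r₀ = 0%/12 = 0; months 4+ at r₁ = 27.1%/12 = 0.0225833.
After month 3 (no interest yet): B = $3,720.00 − 3·$168.72 = $3,213.84.

$3,213.84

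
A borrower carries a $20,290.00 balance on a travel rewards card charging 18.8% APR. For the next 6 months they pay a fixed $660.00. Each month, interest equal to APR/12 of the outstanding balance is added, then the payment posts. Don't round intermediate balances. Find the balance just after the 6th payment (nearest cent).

$18,155.16

Monthly rate r = 18.8%/12 = 1.56667% = 0.0156667.
Each month: B ← B·(1+r) − $660.00.
Month 1: interest $317.88; balance after payment $19,947.88.
Month 2: interest $312.52; balance after payment $19,600.39.
Month 3: interest $307.07; balance after payment $19,247.47.
Month 4: interest $301.54; balance after payment $18,889.01.
Month 5: interest $295.93; balance after payment $18,524.94.
Month 6: interest $290.22; balance after payment $18,155.16.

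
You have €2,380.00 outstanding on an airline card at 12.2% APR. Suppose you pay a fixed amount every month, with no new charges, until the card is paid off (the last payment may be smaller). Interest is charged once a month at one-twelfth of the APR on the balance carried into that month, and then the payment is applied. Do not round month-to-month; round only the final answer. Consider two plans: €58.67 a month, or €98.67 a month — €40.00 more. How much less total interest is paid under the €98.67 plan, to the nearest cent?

€339.83

Monthly rate r = 12.2%/12 = 1.01667% = 0.0101667.
At €58.67/mo: n = ⌈−ln(1 − rB₀/P)/ln(1+r)⌉ = 53 payments (last €33.39); total interest = total paid − €2,380.00 = €704.23.
At €98.67/mo: 28 payments (last €80.31); total interest €364.40.
Interest saved = €704.23 − €364.40 = €339.83.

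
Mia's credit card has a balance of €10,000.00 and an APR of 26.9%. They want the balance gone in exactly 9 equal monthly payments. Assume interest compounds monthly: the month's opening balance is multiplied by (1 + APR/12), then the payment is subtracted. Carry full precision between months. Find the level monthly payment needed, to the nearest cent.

€1,239.33

Monthly rate r = 26.9%/12 = 2.24167% = 0.0224167.
Level-payment amortization: P = B₀·r / (1 − (1+r)^(−n)) = 10000.00·0.0224167 / (1 − 1.02242^(−9)).
Denominator 1 − (1+r)^(−9) = 0.180877763.
P = 224.167 / 0.180877763 ≈ 1239.33.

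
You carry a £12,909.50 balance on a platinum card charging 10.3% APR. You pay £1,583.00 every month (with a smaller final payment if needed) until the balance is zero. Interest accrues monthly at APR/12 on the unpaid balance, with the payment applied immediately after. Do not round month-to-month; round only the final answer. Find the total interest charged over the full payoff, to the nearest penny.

£533.12

Monthly rate r = 10.3%/12 = 0.858333% = 0.00858333.
Payoff takes n = ⌈−ln(1 − rB₀/P)/ln(1+r)⌉ = ⌈8.491⌉ = 9 payments; the last is £778.62.
Total paid = 8·£1,583.00 + £778.62 = £13,442.62.
Total interest = total paid − principal = £13,442.62 − £12,909.50 = £533.12.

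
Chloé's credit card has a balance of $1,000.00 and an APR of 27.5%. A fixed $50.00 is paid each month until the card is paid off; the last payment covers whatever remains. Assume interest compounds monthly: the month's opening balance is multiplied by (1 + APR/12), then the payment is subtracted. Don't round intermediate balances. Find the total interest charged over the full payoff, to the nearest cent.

Monthly rate r = 27.5%/12 = 2.29167% = 0.0229167.
Payoff takes n = ⌈−ln(1 − rB₀/P)/ln(1+r)⌉ = ⌈27.059⌉ = 28 payments; the last is $2.98.
Total paid = 27·$50.00 + $2.98 = $1,352.98.
Total interest = total paid − principal = $1,352.98 − $1,000.00 = $352.98.

$352.98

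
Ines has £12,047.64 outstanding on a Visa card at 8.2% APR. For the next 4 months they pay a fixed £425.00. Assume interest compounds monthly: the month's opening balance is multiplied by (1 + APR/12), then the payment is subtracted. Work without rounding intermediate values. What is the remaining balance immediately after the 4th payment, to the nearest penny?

Monthly rate r = 8.2%/12 = 0.683333% = 0.00683333.
Each month: B ← B·(1+r) − £425.00.
Month 1: interest £82.33; balance after payment £11,704.97.
Month 2: interest £79.98; balance after payment £11,359.95.
Month 3: interest £77.63; balance after payment £11,012.58.
Month 4: interest £75.25; balance after payment £10,662.83.

£10,662.83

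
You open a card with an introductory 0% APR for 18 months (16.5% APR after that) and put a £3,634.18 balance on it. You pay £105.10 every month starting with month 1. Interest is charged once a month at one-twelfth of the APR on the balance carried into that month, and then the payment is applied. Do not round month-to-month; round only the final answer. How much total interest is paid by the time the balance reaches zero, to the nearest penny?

Promo months 1–18 at r₀ = 0%/12 = 0; months 19+ at r₁ = 16.5%/12 = 0.01375.
After month 18 (no interest yet): B = £3,634.18 − 18·£105.10 = £1,742.38.
Then at r₁ with £105.10/mo: n₂ = −ln(1 − r₁·B/P)/ln(1+r₁) ≈ 18.94 → 19 more payments.
Total paid = 36·£105.10 + £99.27 = £3,882.87; interest = £3,882.87 − £3,634.18 = £248.69.

£248.69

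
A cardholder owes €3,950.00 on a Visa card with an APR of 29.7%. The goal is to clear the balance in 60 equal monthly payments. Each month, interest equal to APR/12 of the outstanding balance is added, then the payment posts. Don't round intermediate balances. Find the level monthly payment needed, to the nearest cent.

Monthly rate r = 29.7%/12 = 2.475% = 0.02475.
Level-payment amortization: P = B₀·r / (1 − (1+r)^(−n)) = 3950.00·0.02475 / (1 − 1.02475^(−60)).
Denominator 1 − (1+r)^(−60) = 0.769365443.
P = 97.7625 / 0.769365443 ≈ 127.07.

€127.07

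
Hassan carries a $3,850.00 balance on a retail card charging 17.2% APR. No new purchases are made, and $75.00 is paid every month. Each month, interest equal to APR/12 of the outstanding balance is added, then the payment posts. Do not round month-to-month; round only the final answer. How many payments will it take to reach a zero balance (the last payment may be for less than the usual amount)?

94 months

Monthly rate r = 17.2%/12 = 1.43333% = 0.0143333.
Recurrence: B ← B·(1+r) − $75.00.
Month 1: interest $55.18; balance after payment $3,830.18.
Month 2: interest $54.90; balance after payment $3,810.08.
Closed form: n = −ln(1 − rB₀/P)/ln(1+r) = −ln(0.26422)/ln(1.01433) ≈ 93.522, so the balance reaches zero during payment 94.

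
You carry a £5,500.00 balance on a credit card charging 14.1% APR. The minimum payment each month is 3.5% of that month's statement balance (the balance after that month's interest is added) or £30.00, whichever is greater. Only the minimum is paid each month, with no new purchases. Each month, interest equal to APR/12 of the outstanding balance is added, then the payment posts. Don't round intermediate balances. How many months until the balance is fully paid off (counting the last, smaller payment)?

Monthly rate r = 14.1%/12 = 1.175% = 0.01175.
While 3.5% of the post-interest balance exceeds £30.00, each month B ← (B·(1+r))·(1 − 0.035), i.e. B shrinks by the factor (1+r)·0.965 = 0.97634.
This holds for months 1–79. Entering month 80 the balance is £829.48; 3.5% of the post-interest balance is now below £30.00, so the flat £30.00 minimum applies from here.
From month 80 a fixed £30.00 at rate r clears £829.48 in 34 more payments. Total: 79 + 34 = 113 months.

113 months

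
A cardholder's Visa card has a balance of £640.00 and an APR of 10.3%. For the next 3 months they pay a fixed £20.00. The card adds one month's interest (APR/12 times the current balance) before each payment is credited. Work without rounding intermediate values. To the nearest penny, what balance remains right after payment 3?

Monthly rate r = 10.3%/12 = 0.858333% = 0.00858333.
Each month: B ← B·(1+r) − £20.00.
Month 1: interest £5.49; balance after payment £625.49.
Month 2: interest £5.37; balance after payment £610.86.
Month 3: interest £5.24; balance after payment £596.11.

£596.11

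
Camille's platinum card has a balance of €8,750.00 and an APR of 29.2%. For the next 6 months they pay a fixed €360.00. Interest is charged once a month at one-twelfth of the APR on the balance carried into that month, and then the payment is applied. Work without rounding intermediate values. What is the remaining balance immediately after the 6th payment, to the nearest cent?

Monthly rate r = 29.2%/12 = 2.43333% = 0.0243333.
Each month: B ← B·(1+r) − €360.00.
Month 1: interest €212.92; balance after payment €8,602.92.
Month 2: interest €209.34; balance after payment €8,452.25.
Month 3: interest €205.67; balance after payment €8,297.93.
Month 4: interest €201.92; balance after payment €8,139.84.
Month 5: interest €198.07; balance after payment €7,977.91.
Month 6: interest €194.13; balance after payment €7,812.04.

€7,812.04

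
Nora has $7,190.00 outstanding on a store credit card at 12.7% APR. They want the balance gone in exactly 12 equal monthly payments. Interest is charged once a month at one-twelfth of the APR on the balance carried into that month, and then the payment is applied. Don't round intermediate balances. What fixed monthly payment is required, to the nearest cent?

Monthly rate r = 12.7%/12 = 1.05833% = 0.0105833.
Level-payment amortization: P = B₀·r / (1 − (1+r)^(−n)) = 7190.00·0.0105833 / (1 − 1.01058^(−12)).
Denominator 1 − (1+r)^(−12) = 0.118678385.
P = 76.0942 / 0.118678385 ≈ 641.18.

$641.18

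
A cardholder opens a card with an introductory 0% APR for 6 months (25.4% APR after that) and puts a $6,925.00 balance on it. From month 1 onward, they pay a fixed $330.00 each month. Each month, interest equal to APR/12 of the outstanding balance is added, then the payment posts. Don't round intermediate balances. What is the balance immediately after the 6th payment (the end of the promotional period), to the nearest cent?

Promo months 1–6 at r₀ = 0%/12 = 0; months 7+ at r₁ = 25.4%/12 = 0.0211667.
After month 6 (no interest yet): B = $6,925.00 − 6·$330.00 = $4,945.00.

$4,945.00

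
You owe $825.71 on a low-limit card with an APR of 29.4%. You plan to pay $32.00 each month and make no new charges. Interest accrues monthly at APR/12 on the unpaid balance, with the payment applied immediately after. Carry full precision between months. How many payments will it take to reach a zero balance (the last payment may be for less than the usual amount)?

42 payments

Monthly rate r = 29.4%/12 = 2.45% = 0.0245.
Recurrence: B ← B·(1+r) − $32.00.
Month 1: interest $20.23; balance after payment $813.94.
Month 2: interest $19.94; balance after payment $801.88.
Closed form: n = −ln(1 − rB₀/P)/ln(1+r) = −ln(0.36782)/ln(1.0245) ≈ 41.321, so the balance reaches zero during payment 42.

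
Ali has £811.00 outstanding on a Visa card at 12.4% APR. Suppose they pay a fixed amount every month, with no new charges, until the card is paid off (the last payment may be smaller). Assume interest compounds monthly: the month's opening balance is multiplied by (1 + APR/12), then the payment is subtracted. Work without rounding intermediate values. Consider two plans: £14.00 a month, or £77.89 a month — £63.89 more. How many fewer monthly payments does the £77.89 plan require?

77 fewer payments

Monthly rate r = 12.4%/12 = 1.03333% = 0.0103333.
At £14.00/mo: n = ⌈−ln(1 − rB₀/P)/ln(1+r)⌉ = 89 payments (last £11.07); total interest = total paid − £811.00 = £432.07.
At £77.89/mo: 12 payments (last £5.70); total interest £51.49.
Payments saved = 89 − 12 = 77.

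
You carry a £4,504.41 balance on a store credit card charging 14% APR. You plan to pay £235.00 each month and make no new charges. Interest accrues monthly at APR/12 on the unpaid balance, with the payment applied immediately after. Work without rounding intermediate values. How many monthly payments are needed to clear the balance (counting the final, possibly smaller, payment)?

22 payments

Monthly rate r = 14%/12 = 1.16667% = 0.0116667.
Recurrence: B ← B·(1+r) − £235.00.
Month 1: interest £52.55; balance after payment £4,321.96.
Month 2: interest £50.42; balance after payment £4,137.38.
Closed form: n = −ln(1 − rB₀/P)/ln(1+r) = −ln(0.77638)/ln(1.01167) ≈ 21.822, so the balance reaches zero during payment 22.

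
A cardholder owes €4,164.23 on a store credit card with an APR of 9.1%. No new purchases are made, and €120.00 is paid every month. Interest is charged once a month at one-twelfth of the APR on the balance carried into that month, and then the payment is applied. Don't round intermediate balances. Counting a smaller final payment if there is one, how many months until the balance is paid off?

41 months

Monthly rate r = 9.1%/12 = 0.758333% = 0.00758333.
Recurrence: B ← B·(1+r) − €120.00.
Month 1: interest €31.58; balance after payment €4,075.81.
Month 2: interest €30.91; balance after payment €3,986.72.
Closed form: n = −ln(1 − rB₀/P)/ln(1+r) = −ln(0.73684)/ln(1.00758) ≈ 40.422, so the balance reaches zero during payment 41.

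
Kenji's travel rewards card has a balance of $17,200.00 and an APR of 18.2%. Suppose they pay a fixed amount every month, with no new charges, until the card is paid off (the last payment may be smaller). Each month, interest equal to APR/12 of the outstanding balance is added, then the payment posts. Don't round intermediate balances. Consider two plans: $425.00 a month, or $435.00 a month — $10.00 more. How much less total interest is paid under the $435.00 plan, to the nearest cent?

$405.02

Monthly rate r = 18.2%/12 = 1.51667% = 0.0151667.
At $425.00/mo: n = ⌈−ln(1 − rB₀/P)/ln(1+r)⌉ = 64 payments (last $87.58); total interest = total paid − $17,200.00 = $9,662.58.
At $435.00/mo: 61 payments (last $357.56); total interest $9,257.56.
Interest saved = $9,662.58 − $9,257.56 = $405.02.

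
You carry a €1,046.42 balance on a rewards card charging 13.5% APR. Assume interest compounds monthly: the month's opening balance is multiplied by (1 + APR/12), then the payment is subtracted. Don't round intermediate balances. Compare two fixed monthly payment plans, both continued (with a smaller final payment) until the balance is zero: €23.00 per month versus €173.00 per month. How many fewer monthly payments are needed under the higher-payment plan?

58 fewer payments

Monthly rate r = 13.5%/12 = 1.125% = 0.01125.
At €23.00/mo: n = ⌈−ln(1 − rB₀/P)/ln(1+r)⌉ = 65 payments (last €2.32); total interest = total paid − €1,046.42 = €427.90.
At €173.00/mo: 7 payments (last €52.01); total interest €43.59.
Payments saved = 65 − 7 = 58.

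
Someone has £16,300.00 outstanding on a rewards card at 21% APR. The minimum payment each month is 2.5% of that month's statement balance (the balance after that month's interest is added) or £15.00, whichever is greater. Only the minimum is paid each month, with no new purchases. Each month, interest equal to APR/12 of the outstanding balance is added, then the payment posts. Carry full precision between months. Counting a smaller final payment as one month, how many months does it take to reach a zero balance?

484 months

Monthly rate r = 21%/12 = 1.75% = 0.0175.
While 2.5% of the post-interest balance exceeds £15.00, each month B ← (B·(1+r))·(1 − 0.025), i.e. B shrinks by the factor (1+r)·0.975 = 0.99206.
This holds for months 1–417. Entering month 418 the balance is £587.44; 2.5% of the post-interest balance is now below £15.00, so the flat £15.00 minimum applies from here.
From month 418 a fixed £15.00 at rate r clears £587.44 in 67 more payments. Total: 417 + 67 = 484 months.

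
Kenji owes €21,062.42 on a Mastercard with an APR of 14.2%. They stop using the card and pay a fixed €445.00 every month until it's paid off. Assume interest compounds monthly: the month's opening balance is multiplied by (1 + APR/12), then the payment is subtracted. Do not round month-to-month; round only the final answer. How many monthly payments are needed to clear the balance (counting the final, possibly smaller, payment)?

70 payments

Monthly rate r = 14.2%/12 = 1.18333% = 0.0118333.
Recurrence: B ← B·(1+r) − €445.00.
Month 1: interest €249.24; balance after payment €20,866.66.
Month 2: interest €246.92; balance after payment €20,668.58.
Closed form: n = −ln(1 − rB₀/P)/ln(1+r) = −ln(0.43991)/ln(1.01183) ≈ 69.805, so the balance reaches zero during payment 70.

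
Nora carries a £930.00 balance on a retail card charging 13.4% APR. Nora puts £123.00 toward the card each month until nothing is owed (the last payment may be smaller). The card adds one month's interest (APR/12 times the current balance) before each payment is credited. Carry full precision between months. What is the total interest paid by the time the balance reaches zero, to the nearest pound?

Monthly rate r = 13.4%/12 = 1.11667% = 0.0111667.
Payoff takes n = ⌈−ln(1 − rB₀/P)/ln(1+r)⌉ = ⌈7.943⌉ = 8 payments; the last is £116.07.
Total paid = 7·£123.00 + £116.07 = £977.07.
Total interest = total paid − principal = £977.07 − £930.00 = £47.07.

£47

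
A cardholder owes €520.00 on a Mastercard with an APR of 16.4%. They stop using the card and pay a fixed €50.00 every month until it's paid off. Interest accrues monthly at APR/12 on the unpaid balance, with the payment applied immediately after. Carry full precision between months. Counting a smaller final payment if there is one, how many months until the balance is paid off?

Monthly rate r = 16.4%/12 = 1.36667% = 0.0136667.
Recurrence: B ← B·(1+r) − €50.00.
Month 1: interest €7.11; balance after payment €477.11.
Month 2: interest €6.52; balance after payment €433.63.
Closed form: n = −ln(1 − rB₀/P)/ln(1+r) = −ln(0.85787)/ln(1.01367) ≈ 11.294, so the balance reaches zero during payment 12.

12 months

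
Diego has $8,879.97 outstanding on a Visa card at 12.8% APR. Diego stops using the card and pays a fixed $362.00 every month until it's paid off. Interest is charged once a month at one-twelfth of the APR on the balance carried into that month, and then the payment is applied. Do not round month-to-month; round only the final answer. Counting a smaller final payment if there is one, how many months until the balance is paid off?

29 months

Monthly rate r = 12.8%/12 = 1.06667% = 0.0106667.
Recurrence: B ← B·(1+r) − $362.00.
Month 1: interest $94.72; balance after payment $8,612.69.
Month 2: interest $91.87; balance after payment $8,342.56.
Closed form: n = −ln(1 − rB₀/P)/ln(1+r) = −ln(0.73834)/ln(1.01067) ≈ 28.590, so the balance reaches zero during payment 29.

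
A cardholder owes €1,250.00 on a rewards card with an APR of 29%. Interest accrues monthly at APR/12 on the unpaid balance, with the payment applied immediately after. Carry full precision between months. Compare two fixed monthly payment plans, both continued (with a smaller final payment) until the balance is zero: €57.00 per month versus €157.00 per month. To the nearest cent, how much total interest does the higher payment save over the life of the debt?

Monthly rate r = 29%/12 = 2.41667% = 0.0241667.
At €57.00/mo: n = ⌈−ln(1 − rB₀/P)/ln(1+r)⌉ = 32 payments (last €35.26); total interest = total paid − €1,250.00 = €552.26.
At €157.00/mo: 9 payments (last €149.12); total interest €155.12.
Interest saved = €552.26 − €155.12 = €397.14.

€397.14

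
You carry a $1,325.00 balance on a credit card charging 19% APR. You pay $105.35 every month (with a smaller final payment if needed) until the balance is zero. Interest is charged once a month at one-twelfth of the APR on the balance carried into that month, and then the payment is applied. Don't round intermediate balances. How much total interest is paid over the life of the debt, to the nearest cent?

$164.32

Monthly rate r = 19%/12 = 1.58333% = 0.0158333.
Payoff takes n = ⌈−ln(1 − rB₀/P)/ln(1+r)⌉ = ⌈14.136⌉ = 15 payments; the last is $14.42.
Total paid = 14·$105.35 + $14.42 = $1,489.32.
Total interest = total paid − principal = $1,489.32 − $1,325.00 = $164.32.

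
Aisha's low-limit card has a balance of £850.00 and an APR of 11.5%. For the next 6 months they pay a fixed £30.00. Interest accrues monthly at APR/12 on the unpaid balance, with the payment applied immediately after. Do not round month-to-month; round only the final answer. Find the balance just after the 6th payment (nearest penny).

Monthly rate r = 11.5%/12 = 0.958333% = 0.00958333.
Each month: B ← B·(1+r) − £30.00.
Month 1: interest £8.15; balance after payment £828.15.
Month 2: interest £7.94; balance after payment £806.08.
Month 3: interest £7.72; balance after payment £783.81.
Month 4: interest £7.51; balance after payment £761.32.
Month 5: interest £7.30; balance after payment £738.61.
Month 6: interest £7.08; balance after payment £715.69.

£715.69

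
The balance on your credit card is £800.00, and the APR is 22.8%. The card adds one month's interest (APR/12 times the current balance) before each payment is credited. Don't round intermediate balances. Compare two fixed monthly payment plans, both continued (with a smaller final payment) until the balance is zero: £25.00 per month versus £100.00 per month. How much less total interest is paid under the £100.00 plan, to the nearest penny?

£367.79

Monthly rate r = 22.8%/12 = 1.9% = 0.019.
At £25.00/mo: n = ⌈−ln(1 − rB₀/P)/ln(1+r)⌉ = 50 payments (last £18.94); total interest = total paid − £800.00 = £443.94.
At £100.00/mo: 9 payments (last £76.15); total interest £76.15.
Interest saved = £443.94 − £76.15 = £367.79.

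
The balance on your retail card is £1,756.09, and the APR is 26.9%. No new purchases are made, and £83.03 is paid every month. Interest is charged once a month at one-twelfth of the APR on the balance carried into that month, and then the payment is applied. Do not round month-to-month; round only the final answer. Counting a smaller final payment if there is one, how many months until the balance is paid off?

Monthly rate r = 26.9%/12 = 2.24167% = 0.0224167.
Recurrence: B ← B·(1+r) − £83.03.
Month 1: interest £39.37; balance after payment £1,712.43.
Month 2: interest £38.39; balance after payment £1,667.78.
Closed form: n = −ln(1 − rB₀/P)/ln(1+r) = −ln(0.52589)/ln(1.02242) ≈ 28.989, so the balance reaches zero during payment 29.

29 payments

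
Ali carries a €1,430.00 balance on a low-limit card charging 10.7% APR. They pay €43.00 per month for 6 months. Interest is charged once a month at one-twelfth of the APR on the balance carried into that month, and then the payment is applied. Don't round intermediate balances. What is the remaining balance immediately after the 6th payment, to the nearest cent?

€1,244.41

Monthly rate r = 10.7%/12 = 0.891667% = 0.00891667.
Each month: B ← B·(1+r) − €43.00.
Month 1: interest €12.75; balance after payment €1,399.75.
Month 2: interest €12.48; balance after payment €1,369.23.
Month 3: interest €12.21; balance after payment €1,338.44.
Month 4: interest €11.93; balance after payment €1,307.38.
Month 5: interest €11.66; balance after payment €1,276.03.
Month 6: interest €11.38; balance after payment €1,244.41.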